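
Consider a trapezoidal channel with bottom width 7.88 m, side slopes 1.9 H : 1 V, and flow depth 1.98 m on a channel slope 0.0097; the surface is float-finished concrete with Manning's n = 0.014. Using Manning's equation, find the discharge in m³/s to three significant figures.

204 m³/s

A = (b + z·y)·y = (7.88 + 1.9×1.98)×1.98 = 23.05 m²
P = b + 2y√(1+z²) = 7.88 + 2×1.98×√(1+1.9²) = 16.38 m
R = A/P = 23.05/16.38 = 1.407 m
Q = (1/n)·A·R^(2/3)·S^(1/2) = (1/0.014) × 23.05 × 1.407^(2/3) × 0.0097^(1/2) = 203.6 m³/s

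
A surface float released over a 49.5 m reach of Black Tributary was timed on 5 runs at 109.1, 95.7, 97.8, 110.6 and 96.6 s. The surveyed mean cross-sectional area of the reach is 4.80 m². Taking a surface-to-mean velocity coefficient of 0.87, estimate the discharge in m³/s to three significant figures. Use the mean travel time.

2.03 m³/s

t̄ = (109.1 + 95.7 + 97.8 + 110.6 + 96.6) / 5 = 101.96 s
v_surface = L / t̄ = 49.5 / 101.96 = 0.4855 m/s
v_mean = 0.87 × 0.4855 = 0.4224 m/s
Q = A × v_mean = 4.80 × 0.4224 = 2.027 m³/s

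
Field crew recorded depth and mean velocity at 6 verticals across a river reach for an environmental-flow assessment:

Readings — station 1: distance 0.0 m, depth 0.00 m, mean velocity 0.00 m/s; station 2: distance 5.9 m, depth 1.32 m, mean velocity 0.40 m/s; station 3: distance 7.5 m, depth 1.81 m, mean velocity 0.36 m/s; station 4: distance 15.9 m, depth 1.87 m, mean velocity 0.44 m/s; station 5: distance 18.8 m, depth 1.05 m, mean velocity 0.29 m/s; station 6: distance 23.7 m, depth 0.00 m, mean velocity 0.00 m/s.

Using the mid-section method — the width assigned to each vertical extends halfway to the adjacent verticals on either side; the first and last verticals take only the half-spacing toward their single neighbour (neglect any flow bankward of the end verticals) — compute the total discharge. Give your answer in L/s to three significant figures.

w_2 = (7.5 − 0.0)/2 = 3.75 m; q_2 = 0.40 × 1.32 × 3.75 = 1.980 m³/s
w_3 = (15.9 − 5.9)/2 = 5 m; q_3 = 0.36 × 1.81 × 5 = 3.258 m³/s
w_4 = (18.8 − 7.5)/2 = 5.65 m; q_4 = 0.44 × 1.87 × 5.65 = 4.649 m³/s
w_5 = (23.7 − 15.9)/2 = 3.9 m; q_5 = 0.29 × 1.05 × 3.9 = 1.188 m³/s
Stations 1, 6 contribute zero (depth or velocity is 0).
Q = Σ qᵢ = 11.07 m³/s
= 11.07 × 1000 = 11070 L/s

11100 L/s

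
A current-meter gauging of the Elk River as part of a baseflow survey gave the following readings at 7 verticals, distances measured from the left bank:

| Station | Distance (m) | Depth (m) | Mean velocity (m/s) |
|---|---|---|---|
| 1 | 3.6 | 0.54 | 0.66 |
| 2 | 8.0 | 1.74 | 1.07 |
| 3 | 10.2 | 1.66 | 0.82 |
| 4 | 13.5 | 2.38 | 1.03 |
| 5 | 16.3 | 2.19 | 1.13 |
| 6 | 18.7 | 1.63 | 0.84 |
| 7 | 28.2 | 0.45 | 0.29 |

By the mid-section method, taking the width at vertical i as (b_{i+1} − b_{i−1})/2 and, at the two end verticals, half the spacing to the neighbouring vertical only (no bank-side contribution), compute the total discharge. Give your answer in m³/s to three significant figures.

w_1 = (8.0 − 3.6)/2 = 2.2 m; q_1 = 0.66 × 0.54 × 2.2 = 0.7841 m³/s
w_2 = (10.2 − 3.6)/2 = 3.3 m; q_2 = 1.07 × 1.74 × 3.3 = 6.144 m³/s
w_3 = (13.5 − 8.0)/2 = 2.75 m; q_3 = 0.82 × 1.66 × 2.75 = 3.743 m³/s
w_4 = (16.3 − 10.2)/2 = 3.05 m; q_4 = 1.03 × 2.38 × 3.05 = 7.477 m³/s
w_5 = (18.7 − 13.5)/2 = 2.6 m; q_5 = 1.13 × 2.19 × 2.6 = 6.434 m³/s
w_6 = (28.2 − 16.3)/2 = 5.95 m; q_6 = 0.84 × 1.63 × 5.95 = 8.147 m³/s
w_7 = (28.2 − 18.7)/2 = 4.75 m; q_7 = 0.29 × 0.45 × 4.75 = 0.6199 m³/s
Q = Σ qᵢ = 33.35 m³/s

33.3 m³/s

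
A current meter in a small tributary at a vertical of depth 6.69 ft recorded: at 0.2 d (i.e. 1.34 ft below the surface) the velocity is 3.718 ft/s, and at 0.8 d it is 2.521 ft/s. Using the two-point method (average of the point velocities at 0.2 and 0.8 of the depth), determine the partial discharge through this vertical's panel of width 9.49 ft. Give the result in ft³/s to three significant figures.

198 ft³/s

v̄ = (3.718 + 2.521) / 2 = 3.120 ft/s
q = v̄ × d × w = 3.120 × 6.69 × 9.49 = 198.1 ft³/s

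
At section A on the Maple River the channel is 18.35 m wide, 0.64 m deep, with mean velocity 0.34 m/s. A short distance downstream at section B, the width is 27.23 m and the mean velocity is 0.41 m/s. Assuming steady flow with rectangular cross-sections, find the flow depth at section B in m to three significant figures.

Q = A₁V₁ = (18.35×0.64) × 0.34 = 3.993 m³/s
d₂ = Q/(b₂ V₂) = 3.993/(27.23×0.41) = 0.3577 m

0.358 m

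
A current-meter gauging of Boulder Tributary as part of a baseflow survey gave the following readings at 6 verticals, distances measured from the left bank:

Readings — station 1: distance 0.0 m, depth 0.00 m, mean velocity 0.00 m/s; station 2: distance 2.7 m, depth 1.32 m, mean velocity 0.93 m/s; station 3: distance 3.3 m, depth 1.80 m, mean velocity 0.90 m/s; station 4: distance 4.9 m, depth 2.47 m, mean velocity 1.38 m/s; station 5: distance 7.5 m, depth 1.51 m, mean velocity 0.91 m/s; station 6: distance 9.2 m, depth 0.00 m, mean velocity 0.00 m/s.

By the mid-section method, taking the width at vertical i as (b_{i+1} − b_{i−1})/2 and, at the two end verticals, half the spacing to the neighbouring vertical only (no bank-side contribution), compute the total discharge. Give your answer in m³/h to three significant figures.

50100 m³/h

w_2 = (3.3 − 0.0)/2 = 1.65 m; q_2 = 0.93 × 1.32 × 1.65 = 2.026 m³/s
w_3 = (4.9 − 2.7)/2 = 1.1 m; q_3 = 0.90 × 1.80 × 1.1 = 1.782 m³/s
w_4 = (7.5 − 3.3)/2 = 2.1 m; q_4 = 1.38 × 2.47 × 2.1 = 7.158 m³/s
w_5 = (9.2 − 4.9)/2 = 2.15 m; q_5 = 0.91 × 1.51 × 2.15 = 2.954 m³/s
Stations 1, 6 contribute zero (depth or velocity is 0).
Q = Σ qᵢ = 13.92 m³/s
= 13.92 × 3600 = 50110 m³/h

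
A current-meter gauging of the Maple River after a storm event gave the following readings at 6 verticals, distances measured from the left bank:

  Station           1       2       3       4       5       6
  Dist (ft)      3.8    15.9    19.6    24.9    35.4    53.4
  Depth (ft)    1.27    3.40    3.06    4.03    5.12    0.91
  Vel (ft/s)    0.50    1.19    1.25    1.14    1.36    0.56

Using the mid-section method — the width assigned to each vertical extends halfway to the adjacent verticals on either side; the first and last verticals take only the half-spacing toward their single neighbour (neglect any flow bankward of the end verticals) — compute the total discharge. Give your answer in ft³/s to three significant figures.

w_1 = (15.9 − 3.8)/2 = 6.05 ft; q_1 = 0.50 × 1.27 × 6.05 = 3.842 ft³/s
w_2 = (19.6 − 3.8)/2 = 7.9 ft; q_2 = 1.19 × 3.40 × 7.9 = 31.96 ft³/s
w_3 = (24.9 − 15.9)/2 = 4.5 ft; q_3 = 1.25 × 3.06 × 4.5 = 17.21 ft³/s
w_4 = (35.4 − 19.6)/2 = 7.9 ft; q_4 = 1.14 × 4.03 × 7.9 = 36.29 ft³/s
w_5 = (53.4 − 24.9)/2 = 14.25 ft; q_5 = 1.36 × 5.12 × 14.25 = 99.23 ft³/s
w_6 = (53.4 − 35.4)/2 = 9 ft; q_6 = 0.56 × 0.91 × 9 = 4.586 ft³/s
Q = Σ qᵢ = 193.1 ft³/s

193 ft³/s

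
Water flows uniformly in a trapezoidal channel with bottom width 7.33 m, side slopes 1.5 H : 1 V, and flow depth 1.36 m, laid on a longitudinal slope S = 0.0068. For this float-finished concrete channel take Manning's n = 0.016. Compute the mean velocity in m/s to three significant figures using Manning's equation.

A = (b + z·y)·y = (7.33 + 1.5×1.36)×1.36 = 12.74 m²
P = b + 2y√(1+z²) = 7.33 + 2×1.36×√(1+1.5²) = 12.23 m
R = A/P = 12.74/12.23 = 1.042 m
Q = (1/n)·A·R^(2/3)·S^(1/2) = (1/0.016) × 12.74 × 1.042^(2/3) × 0.0068^(1/2) = 67.49 m³/s
V = Q/A = 67.49/12.74 = 5.296 m/s

5.30 m/s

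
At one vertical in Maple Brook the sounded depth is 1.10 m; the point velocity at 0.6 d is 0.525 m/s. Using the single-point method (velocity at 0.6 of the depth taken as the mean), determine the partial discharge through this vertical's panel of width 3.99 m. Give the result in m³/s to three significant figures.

v̄ = v₀.₆ = 0.525 m/s
q = v̄ × d × w = 0.5250 × 1.10 × 3.99 = 2.304 m³/s

2.30 m³/s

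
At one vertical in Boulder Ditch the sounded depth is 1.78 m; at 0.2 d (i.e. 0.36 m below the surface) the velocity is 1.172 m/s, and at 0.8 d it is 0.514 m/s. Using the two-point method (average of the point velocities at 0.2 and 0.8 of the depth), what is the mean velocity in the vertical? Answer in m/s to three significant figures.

v̄ = (1.172 + 0.514) / 2 = 0.8430 m/s

0.843 m/s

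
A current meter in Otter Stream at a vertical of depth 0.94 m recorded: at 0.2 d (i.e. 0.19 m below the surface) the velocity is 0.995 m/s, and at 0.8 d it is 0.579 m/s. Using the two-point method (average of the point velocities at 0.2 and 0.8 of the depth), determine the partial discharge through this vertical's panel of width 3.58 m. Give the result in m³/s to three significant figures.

2.65 m³/s

v̄ = (0.995 + 0.579) / 2 = 0.7870 m/s
q = v̄ × d × w = 0.7870 × 0.94 × 3.58 = 2.648 m³/s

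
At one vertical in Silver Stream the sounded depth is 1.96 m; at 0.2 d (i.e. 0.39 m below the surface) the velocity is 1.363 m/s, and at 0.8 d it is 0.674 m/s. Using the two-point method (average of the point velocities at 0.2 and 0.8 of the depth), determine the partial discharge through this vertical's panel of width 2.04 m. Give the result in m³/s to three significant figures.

4.07 m³/s

v̄ = (1.363 + 0.674) / 2 = 1.019 m/s
q = v̄ × d × w = 1.019 × 1.96 × 2.04 = 4.072 m³/s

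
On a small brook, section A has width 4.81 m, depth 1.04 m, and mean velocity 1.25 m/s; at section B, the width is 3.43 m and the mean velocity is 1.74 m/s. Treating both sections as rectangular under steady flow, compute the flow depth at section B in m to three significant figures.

1.05 m

Q = A₁V₁ = (4.81×1.04) × 1.25 = 6.253 m³/s
d₂ = Q/(b₂ V₂) = 6.253/(3.43×1.74) = 1.048 m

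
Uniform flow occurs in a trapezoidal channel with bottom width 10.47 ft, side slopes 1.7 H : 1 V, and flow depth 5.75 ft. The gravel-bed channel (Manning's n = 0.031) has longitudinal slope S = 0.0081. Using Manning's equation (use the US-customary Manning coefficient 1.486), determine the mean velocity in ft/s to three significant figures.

9.97 ft/s

A = (b + z·y)·y = (10.47 + 1.7×5.75)×5.75 = 116.4 ft²
P = b + 2y√(1+z²) = 10.47 + 2×5.75×√(1+1.7²) = 33.15 ft
R = A/P = 116.4/33.15 = 3.511 ft
Q = (1.486/n)·A·R^(2/3)·S^(1/2) = (1.486/0.031) × 116.4 × 3.511^(2/3) × 0.0081^(1/2) = 1160 ft³/s
V = Q/A = 1160/116.4 = 9.967 ft/s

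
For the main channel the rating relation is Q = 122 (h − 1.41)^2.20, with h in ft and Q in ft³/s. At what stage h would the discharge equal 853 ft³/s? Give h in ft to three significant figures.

h − h₀ = (Q/C)^(1/b) = (853/122)^(1/2.20) = 2.420 ft
h = 1.41 + 2.420 = 3.830 ft

3.83 ft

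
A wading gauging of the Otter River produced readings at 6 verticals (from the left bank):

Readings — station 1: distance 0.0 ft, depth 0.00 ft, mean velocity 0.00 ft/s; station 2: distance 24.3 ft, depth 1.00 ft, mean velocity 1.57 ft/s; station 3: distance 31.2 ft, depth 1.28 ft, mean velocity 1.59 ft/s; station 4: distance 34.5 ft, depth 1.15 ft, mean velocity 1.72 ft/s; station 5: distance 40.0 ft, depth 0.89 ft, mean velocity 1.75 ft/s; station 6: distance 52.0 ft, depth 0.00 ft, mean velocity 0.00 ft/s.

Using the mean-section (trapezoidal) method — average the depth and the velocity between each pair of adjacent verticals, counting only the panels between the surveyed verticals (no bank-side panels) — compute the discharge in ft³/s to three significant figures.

Panel 1-2: Δb = 24.3 ft, d̄ = (0.00+1.00)/2 = 0.5, v̄ = (0.00+1.57)/2 = 0.785 → q = 24.3×0.5×0.785 = 9.538 ft³/s
Panel 2-3: Δb = 6.9 ft, d̄ = (1.00+1.28)/2 = 1.14, v̄ = (1.57+1.59)/2 = 1.58 → q = 6.9×1.14×1.58 = 12.43 ft³/s
Panel 3-4: Δb = 3.3 ft, d̄ = (1.28+1.15)/2 = 1.215, v̄ = (1.59+1.72)/2 = 1.655 → q = 3.3×1.215×1.655 = 6.636 ft³/s
Panel 4-5: Δb = 5.5 ft, d̄ = (1.15+0.89)/2 = 1.02, v̄ = (1.72+1.75)/2 = 1.735 → q = 5.5×1.02×1.735 = 9.733 ft³/s
Panel 5-6: Δb = 12 ft, d̄ = (0.89+0.00)/2 = 0.445, v̄ = (1.75+0.00)/2 = 0.875 → q = 12×0.445×0.875 = 4.673 ft³/s
Q = Σ q = 43.01 ft³/s

43.0 ft³/s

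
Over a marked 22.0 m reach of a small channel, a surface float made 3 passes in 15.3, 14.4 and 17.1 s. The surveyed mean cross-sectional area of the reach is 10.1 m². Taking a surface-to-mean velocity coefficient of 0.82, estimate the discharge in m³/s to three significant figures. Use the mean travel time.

11.7 m³/s

t̄ = (15.3 + 14.4 + 17.1) / 3 = 15.6 s
v_surface = L / t̄ = 22.0 / 15.6 = 1.410 m/s
v_mean = 0.82 × 1.410 = 1.156 m/s
Q = A × v_mean = 10.1 × 1.156 = 11.68 m³/s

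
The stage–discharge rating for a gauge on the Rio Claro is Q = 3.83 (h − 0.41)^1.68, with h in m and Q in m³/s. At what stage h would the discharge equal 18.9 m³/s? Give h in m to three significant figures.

h − h₀ = (Q/C)^(1/b) = (18.9/3.83)^(1/1.68) = 2.586 m
h = 0.41 + 2.586 = 2.996 m

3.00 m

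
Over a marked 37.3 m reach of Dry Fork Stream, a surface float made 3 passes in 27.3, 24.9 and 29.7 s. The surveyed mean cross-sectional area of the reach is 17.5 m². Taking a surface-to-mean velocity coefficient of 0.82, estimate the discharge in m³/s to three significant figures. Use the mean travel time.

t̄ = (27.3 + 24.9 + 29.7) / 3 = 27.3 s
v_surface = L / t̄ = 37.3 / 27.3 = 1.366 m/s
v_mean = 0.82 × 1.366 = 1.120 m/s
Q = A × v_mean = 17.5 × 1.120 = 19.61 m³/s

19.6 m³/s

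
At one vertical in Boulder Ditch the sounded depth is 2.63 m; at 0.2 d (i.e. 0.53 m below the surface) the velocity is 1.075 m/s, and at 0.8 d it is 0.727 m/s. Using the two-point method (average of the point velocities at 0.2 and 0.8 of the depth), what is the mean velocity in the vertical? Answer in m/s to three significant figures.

v̄ = (1.075 + 0.727) / 2 = 0.9010 m/s

0.901 m/s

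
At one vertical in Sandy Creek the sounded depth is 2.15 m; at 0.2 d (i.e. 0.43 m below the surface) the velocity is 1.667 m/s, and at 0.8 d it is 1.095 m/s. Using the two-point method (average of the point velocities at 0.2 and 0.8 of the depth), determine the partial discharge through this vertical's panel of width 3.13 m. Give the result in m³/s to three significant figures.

9.29 m³/s

v̄ = (1.667 + 1.095) / 2 = 1.381 m/s
q = v̄ × d × w = 1.381 × 2.15 × 3.13 = 9.293 m³/s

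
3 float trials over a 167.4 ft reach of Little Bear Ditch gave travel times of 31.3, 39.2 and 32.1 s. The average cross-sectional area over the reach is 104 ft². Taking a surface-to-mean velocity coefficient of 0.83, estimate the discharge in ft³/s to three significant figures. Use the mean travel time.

423 ft³/s

t̄ = (31.3 + 39.2 + 32.1) / 3 = 34.2 s
v_surface = L / t̄ = 167.4 / 34.2 = 4.895 ft/s
v_mean = 0.83 × 4.895 = 4.063 ft/s
Q = A × v_mean = 104 × 4.063 = 422.5 ft³/s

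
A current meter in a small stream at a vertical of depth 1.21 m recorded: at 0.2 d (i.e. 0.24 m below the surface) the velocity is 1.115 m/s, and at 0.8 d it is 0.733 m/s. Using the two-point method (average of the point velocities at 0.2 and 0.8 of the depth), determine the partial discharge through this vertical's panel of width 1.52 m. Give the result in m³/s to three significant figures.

1.70 m³/s

v̄ = (1.115 + 0.733) / 2 = 0.9240 m/s
q = v̄ × d × w = 0.9240 × 1.21 × 1.52 = 1.699 m³/s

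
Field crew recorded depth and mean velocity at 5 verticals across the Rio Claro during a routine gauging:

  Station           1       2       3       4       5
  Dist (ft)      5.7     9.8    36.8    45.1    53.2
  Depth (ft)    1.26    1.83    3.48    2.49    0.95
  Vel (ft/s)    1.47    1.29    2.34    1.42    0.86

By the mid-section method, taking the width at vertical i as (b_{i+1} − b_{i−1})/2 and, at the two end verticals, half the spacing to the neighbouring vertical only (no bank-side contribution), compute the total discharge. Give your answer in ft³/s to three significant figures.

w_1 = (9.8 − 5.7)/2 = 2.05 ft; q_1 = 1.47 × 1.26 × 2.05 = 3.797 ft³/s
w_2 = (36.8 − 5.7)/2 = 15.55 ft; q_2 = 1.29 × 1.83 × 15.55 = 36.71 ft³/s
w_3 = (45.1 − 9.8)/2 = 17.65 ft; q_3 = 2.34 × 3.48 × 17.65 = 143.7 ft³/s
w_4 = (53.2 − 36.8)/2 = 8.2 ft; q_4 = 1.42 × 2.49 × 8.2 = 28.99 ft³/s
w_5 = (53.2 − 45.1)/2 = 4.05 ft; q_5 = 0.86 × 0.95 × 4.05 = 3.309 ft³/s
Q = Σ qᵢ = 216.5 ft³/s

217 ft³/s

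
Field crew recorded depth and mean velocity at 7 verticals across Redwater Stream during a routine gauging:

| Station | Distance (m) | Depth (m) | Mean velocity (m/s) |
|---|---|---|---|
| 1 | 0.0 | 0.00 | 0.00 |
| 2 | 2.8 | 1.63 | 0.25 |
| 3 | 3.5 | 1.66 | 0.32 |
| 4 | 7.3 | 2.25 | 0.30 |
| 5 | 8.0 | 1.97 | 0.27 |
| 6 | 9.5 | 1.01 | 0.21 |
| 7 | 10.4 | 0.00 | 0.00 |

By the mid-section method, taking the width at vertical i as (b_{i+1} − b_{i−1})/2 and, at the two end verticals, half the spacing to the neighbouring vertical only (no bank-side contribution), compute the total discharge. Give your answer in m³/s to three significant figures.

4.27 m³/s

w_2 = (3.5 − 0.0)/2 = 1.75 m; q_2 = 0.25 × 1.63 × 1.75 = 0.7131 m³/s
w_3 = (7.3 − 2.8)/2 = 2.25 m; q_3 = 0.32 × 1.66 × 2.25 = 1.195 m³/s
w_4 = (8.0 − 3.5)/2 = 2.25 m; q_4 = 0.30 × 2.25 × 2.25 = 1.519 m³/s
w_5 = (9.5 − 7.3)/2 = 1.1 m; q_5 = 0.27 × 1.97 × 1.1 = 0.5851 m³/s
w_6 = (10.4 − 8.0)/2 = 1.2 m; q_6 = 0.21 × 1.01 × 1.2 = 0.2545 m³/s
Stations 1, 7 contribute zero (depth or velocity is 0).
Q = Σ qᵢ = 4.267 m³/s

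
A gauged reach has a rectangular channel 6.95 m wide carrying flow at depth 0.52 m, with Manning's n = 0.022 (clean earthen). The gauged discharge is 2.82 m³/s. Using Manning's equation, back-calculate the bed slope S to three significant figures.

0.000849

A = b·y = 6.95 × 0.52 = 3.614 m²
P = b + 2y = 6.95 + 2×0.52 = 7.990 m
R = A/P = 3.614/7.990 = 0.4523 m
S = (Q·n / (1·A·R^(2/3)))² = (2.82×0.022 / (1×3.614×0.5892))² = 0.0008487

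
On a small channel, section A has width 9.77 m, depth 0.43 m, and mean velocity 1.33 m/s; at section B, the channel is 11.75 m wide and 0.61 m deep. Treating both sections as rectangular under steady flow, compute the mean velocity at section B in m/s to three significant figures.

Q = A₁V₁ = (9.77×0.43) × 1.33 = 5.587 m³/s
A₂ = 11.75 × 0.61 = 7.168 m²
V₂ = Q/A₂ = 5.587/7.168 = 0.7796 m/s

0.780 m/s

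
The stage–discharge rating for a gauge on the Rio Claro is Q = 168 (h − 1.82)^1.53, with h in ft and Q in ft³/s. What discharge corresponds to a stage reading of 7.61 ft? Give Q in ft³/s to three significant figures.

Q = 168 × (7.61 − 1.82)^1.53 = 168 × 5.79^1.53 = 2467 ft³/s

2470 ft³/s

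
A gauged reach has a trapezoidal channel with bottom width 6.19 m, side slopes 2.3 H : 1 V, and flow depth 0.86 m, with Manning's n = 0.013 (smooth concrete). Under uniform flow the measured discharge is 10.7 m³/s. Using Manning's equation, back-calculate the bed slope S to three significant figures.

A = (b + z·y)·y = (6.19 + 2.3×0.86)×0.86 = 7.024 m²
P = b + 2y√(1+z²) = 6.19 + 2×0.86×√(1+2.3²) = 10.50 m
R = A/P = 7.024/10.50 = 0.6688 m
S = (Q·n / (1·A·R^(2/3)))² = (10.7×0.013 / (1×7.024×0.7647))² = 0.0006705

0.000671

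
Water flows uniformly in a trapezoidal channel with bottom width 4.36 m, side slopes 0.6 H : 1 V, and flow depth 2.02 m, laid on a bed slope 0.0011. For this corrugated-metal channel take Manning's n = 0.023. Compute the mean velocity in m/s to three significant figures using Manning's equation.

A = (b + z·y)·y = (4.36 + 0.6×2.02)×2.02 = 11.26 m²
P = b + 2y√(1+z²) = 4.36 + 2×2.02×√(1+0.6²) = 9.071 m
R = A/P = 11.26/9.071 = 1.241 m
Q = (1/n)·A·R^(2/3)·S^(1/2) = (1/0.023) × 11.26 × 1.241^(2/3) × 0.0011^(1/2) = 18.74 m³/s
V = Q/A = 18.74/11.26 = 1.665 m/s

1.67 m/s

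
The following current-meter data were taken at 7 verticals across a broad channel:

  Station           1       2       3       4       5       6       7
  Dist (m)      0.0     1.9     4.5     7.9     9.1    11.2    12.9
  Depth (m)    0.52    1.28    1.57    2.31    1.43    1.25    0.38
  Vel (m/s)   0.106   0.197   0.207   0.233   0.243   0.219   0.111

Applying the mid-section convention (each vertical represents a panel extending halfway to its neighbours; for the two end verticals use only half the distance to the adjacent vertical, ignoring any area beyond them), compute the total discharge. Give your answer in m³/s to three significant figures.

3.96 m³/s

w_1 = (1.9 − 0.0)/2 = 0.95 m; q_1 = 0.106 × 0.52 × 0.95 = 0.05236 m³/s
w_2 = (4.5 − 0.0)/2 = 2.25 m; q_2 = 0.197 × 1.28 × 2.25 = 0.5674 m³/s
w_3 = (7.9 − 1.9)/2 = 3 m; q_3 = 0.207 × 1.57 × 3 = 0.9750 m³/s
w_4 = (9.1 − 4.5)/2 = 2.3 m; q_4 = 0.233 × 2.31 × 2.3 = 1.238 m³/s
w_5 = (11.2 − 7.9)/2 = 1.65 m; q_5 = 0.243 × 1.43 × 1.65 = 0.5734 m³/s
w_6 = (12.9 − 9.1)/2 = 1.9 m; q_6 = 0.219 × 1.25 × 1.9 = 0.5201 m³/s
w_7 = (12.9 − 11.2)/2 = 0.85 m; q_7 = 0.111 × 0.38 × 0.85 = 0.03585 m³/s
Q = Σ qᵢ = 3.962 m³/s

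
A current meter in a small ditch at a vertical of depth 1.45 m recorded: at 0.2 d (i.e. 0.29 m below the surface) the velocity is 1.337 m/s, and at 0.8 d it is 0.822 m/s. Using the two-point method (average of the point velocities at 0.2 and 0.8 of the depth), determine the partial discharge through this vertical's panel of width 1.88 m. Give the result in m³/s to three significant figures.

v̄ = (1.337 + 0.822) / 2 = 1.080 m/s
q = v̄ × d × w = 1.080 × 1.45 × 1.88 = 2.943 m³/s

2.94 m³/s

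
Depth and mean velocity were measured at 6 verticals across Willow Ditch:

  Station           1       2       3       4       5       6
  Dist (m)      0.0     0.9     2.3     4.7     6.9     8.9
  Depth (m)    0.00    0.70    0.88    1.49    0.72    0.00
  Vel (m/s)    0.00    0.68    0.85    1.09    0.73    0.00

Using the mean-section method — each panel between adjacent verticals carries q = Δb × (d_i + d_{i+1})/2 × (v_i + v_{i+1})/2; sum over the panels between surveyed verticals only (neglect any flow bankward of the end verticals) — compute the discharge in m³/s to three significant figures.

6.19 m³/s

Panel 1-2: Δb = 0.9 m, d̄ = (0.00+0.70)/2 = 0.35, v̄ = (0.00+0.68)/2 = 0.34 → q = 0.9×0.35×0.34 = 0.1071 m³/s
Panel 2-3: Δb = 1.4 m, d̄ = (0.70+0.88)/2 = 0.79, v̄ = (0.68+0.85)/2 = 0.765 → q = 1.4×0.79×0.765 = 0.8461 m³/s
Panel 3-4: Δb = 2.4 m, d̄ = (0.88+1.49)/2 = 1.185, v̄ = (0.85+1.09)/2 = 0.97 → q = 2.4×1.185×0.97 = 2.759 m³/s
Panel 4-5: Δb = 2.2 m, d̄ = (1.49+0.72)/2 = 1.105, v̄ = (1.09+0.73)/2 = 0.91 → q = 2.2×1.105×0.91 = 2.212 m³/s
Panel 5-6: Δb = 2 m, d̄ = (0.72+0.00)/2 = 0.36, v̄ = (0.73+0.00)/2 = 0.365 → q = 2×0.36×0.365 = 0.2628 m³/s
Q = Σ q = 6.187 m³/s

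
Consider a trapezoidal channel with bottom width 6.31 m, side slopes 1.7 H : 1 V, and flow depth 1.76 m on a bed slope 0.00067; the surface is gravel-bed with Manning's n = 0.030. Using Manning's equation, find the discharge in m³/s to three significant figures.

16.3 m³/s

A = (b + z·y)·y = (6.31 + 1.7×1.76)×1.76 = 16.37 m²
P = b + 2y√(1+z²) = 6.31 + 2×1.76×√(1+1.7²) = 13.25 m
R = A/P = 16.37/13.25 = 1.235 m
Q = (1/n)·A·R^(2/3)·S^(1/2) = (1/0.030) × 16.37 × 1.235^(2/3) × 0.00067^(1/2) = 16.26 m³/s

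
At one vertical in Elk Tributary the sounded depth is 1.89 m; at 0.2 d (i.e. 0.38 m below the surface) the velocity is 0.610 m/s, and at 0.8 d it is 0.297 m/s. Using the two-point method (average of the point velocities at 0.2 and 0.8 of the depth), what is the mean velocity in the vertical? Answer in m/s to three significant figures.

0.454 m/s

v̄ = (0.610 + 0.297) / 2 = 0.4535 m/s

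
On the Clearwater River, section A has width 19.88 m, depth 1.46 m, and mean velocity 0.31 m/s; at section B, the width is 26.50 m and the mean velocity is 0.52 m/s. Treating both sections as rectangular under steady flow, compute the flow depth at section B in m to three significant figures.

Q = A₁V₁ = (19.88×1.46) × 0.31 = 8.998 m³/s
d₂ = Q/(b₂ V₂) = 8.998/(26.50×0.52) = 0.6530 m

0.653 m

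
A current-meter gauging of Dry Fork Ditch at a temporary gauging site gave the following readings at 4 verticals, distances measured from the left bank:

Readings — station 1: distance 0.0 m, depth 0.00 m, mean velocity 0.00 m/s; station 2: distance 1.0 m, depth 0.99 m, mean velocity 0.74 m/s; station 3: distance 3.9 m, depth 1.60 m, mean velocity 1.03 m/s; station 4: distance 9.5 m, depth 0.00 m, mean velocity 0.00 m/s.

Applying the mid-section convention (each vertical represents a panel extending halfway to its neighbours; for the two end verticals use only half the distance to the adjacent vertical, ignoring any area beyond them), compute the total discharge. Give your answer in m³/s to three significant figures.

8.43 m³/s

w_2 = (3.9 − 0.0)/2 = 1.95 m; q_2 = 0.74 × 0.99 × 1.95 = 1.429 m³/s
w_3 = (9.5 − 1.0)/2 = 4.25 m; q_3 = 1.03 × 1.60 × 4.25 = 7.004 m³/s
Stations 1, 4 contribute zero (depth or velocity is 0).
Q = Σ qᵢ = 8.433 m³/s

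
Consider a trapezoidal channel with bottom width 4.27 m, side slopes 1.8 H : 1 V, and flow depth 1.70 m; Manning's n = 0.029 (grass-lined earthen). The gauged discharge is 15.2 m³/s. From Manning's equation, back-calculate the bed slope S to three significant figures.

A = (b + z·y)·y = (4.27 + 1.8×1.70)×1.70 = 12.46 m²
P = b + 2y√(1+z²) = 4.27 + 2×1.70×√(1+1.8²) = 11.27 m
R = A/P = 12.46/11.27 = 1.106 m
S = (Q·n / (1·A·R^(2/3)))² = (15.2×0.029 / (1×12.46×1.069))² = 0.001095

0.00109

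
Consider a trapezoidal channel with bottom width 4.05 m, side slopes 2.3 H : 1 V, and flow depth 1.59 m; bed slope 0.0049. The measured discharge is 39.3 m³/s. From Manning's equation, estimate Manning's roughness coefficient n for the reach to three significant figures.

A = (b + z·y)·y = (4.05 + 2.3×1.59)×1.59 = 12.25 m²
P = b + 2y√(1+z²) = 4.05 + 2×1.59×√(1+2.3²) = 12.03 m
R = A/P = 12.25/12.03 = 1.019 m
n = (1/Q)·A·R^(2/3)·S^(1/2) = (1/39.3) × 12.25 × 1.013 × 0.07000 = 0.02210

0.0221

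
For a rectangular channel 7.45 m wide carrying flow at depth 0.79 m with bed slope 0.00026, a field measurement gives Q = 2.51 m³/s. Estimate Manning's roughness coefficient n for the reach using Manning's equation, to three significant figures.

A = b·y = 7.45 × 0.79 = 5.886 m²
P = b + 2y = 7.45 + 2×0.79 = 9.030 m
R = A/P = 5.886/9.030 = 0.6518 m
n = (1/Q)·A·R^(2/3)·S^(1/2) = (1/2.51) × 5.886 × 0.7517 × 0.01612 = 0.02842

0.0284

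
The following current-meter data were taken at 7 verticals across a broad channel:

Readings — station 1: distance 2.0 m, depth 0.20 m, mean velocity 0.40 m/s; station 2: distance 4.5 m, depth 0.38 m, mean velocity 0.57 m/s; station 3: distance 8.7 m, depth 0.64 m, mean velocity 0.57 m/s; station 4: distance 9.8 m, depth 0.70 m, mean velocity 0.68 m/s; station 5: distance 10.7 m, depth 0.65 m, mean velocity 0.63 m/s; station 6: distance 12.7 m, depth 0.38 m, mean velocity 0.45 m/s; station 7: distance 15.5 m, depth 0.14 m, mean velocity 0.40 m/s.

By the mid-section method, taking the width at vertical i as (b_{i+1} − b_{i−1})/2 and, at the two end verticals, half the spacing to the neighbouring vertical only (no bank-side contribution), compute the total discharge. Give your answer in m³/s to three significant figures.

3.35 m³/s

w_1 = (4.5 − 2.0)/2 = 1.25 m; q_1 = 0.40 × 0.20 × 1.25 = 0.1000 m³/s
w_2 = (8.7 − 2.0)/2 = 3.35 m; q_2 = 0.57 × 0.38 × 3.35 = 0.7256 m³/s
w_3 = (9.8 − 4.5)/2 = 2.65 m; q_3 = 0.57 × 0.64 × 2.65 = 0.9667 m³/s
w_4 = (10.7 − 8.7)/2 = 1 m; q_4 = 0.68 × 0.70 × 1 = 0.4760 m³/s
w_5 = (12.7 − 9.8)/2 = 1.45 m; q_5 = 0.63 × 0.65 × 1.45 = 0.5938 m³/s
w_6 = (15.5 − 10.7)/2 = 2.4 m; q_6 = 0.45 × 0.38 × 2.4 = 0.4104 m³/s
w_7 = (15.5 − 12.7)/2 = 1.4 m; q_7 = 0.40 × 0.14 × 1.4 = 0.07840 m³/s
Q = Σ qᵢ = 3.351 m³/s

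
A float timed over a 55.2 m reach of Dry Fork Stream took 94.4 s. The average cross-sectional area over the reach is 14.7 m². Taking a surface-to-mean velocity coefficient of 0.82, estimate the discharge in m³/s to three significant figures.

7.05 m³/s

v_surface = L / t̄ = 55.2 / 94.4 = 0.5847 m/s
v_mean = 0.82 × 0.5847 = 0.4795 m/s
Q = A × v_mean = 14.7 × 0.4795 = 7.049 m³/s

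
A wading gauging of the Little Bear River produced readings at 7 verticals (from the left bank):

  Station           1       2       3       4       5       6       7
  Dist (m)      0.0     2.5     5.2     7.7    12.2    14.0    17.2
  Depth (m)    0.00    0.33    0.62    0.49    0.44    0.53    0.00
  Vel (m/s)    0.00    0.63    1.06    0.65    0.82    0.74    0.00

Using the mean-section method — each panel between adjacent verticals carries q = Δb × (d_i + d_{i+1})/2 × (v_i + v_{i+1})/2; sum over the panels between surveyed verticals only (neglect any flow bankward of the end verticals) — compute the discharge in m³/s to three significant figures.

Panel 1-2: Δb = 2.5 m, d̄ = (0.00+0.33)/2 = 0.165, v̄ = (0.00+0.63)/2 = 0.315 → q = 2.5×0.165×0.315 = 0.1299 m³/s
Panel 2-3: Δb = 2.7 m, d̄ = (0.33+0.62)/2 = 0.475, v̄ = (0.63+1.06)/2 = 0.845 → q = 2.7×0.475×0.845 = 1.084 m³/s
Panel 3-4: Δb = 2.5 m, d̄ = (0.62+0.49)/2 = 0.555, v̄ = (1.06+0.65)/2 = 0.855 → q = 2.5×0.555×0.855 = 1.186 m³/s
Panel 4-5: Δb = 4.5 m, d̄ = (0.49+0.44)/2 = 0.465, v̄ = (0.65+0.82)/2 = 0.735 → q = 4.5×0.465×0.735 = 1.538 m³/s
Panel 5-6: Δb = 1.8 m, d̄ = (0.44+0.53)/2 = 0.485, v̄ = (0.82+0.74)/2 = 0.78 → q = 1.8×0.485×0.78 = 0.6809 m³/s
Panel 6-7: Δb = 3.2 m, d̄ = (0.53+0.00)/2 = 0.265, v̄ = (0.74+0.00)/2 = 0.37 → q = 3.2×0.265×0.37 = 0.3138 m³/s
Q = Σ q = 4.933 m³/s

4.93 m³/s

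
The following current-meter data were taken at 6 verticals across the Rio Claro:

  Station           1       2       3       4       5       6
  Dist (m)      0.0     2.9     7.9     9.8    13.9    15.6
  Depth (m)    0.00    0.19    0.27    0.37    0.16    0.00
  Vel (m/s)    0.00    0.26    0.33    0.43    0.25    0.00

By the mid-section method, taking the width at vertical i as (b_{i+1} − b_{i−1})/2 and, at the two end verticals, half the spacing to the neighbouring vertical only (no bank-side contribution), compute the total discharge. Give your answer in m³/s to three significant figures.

1.10 m³/s

w_2 = (7.9 − 0.0)/2 = 3.95 m; q_2 = 0.26 × 0.19 × 3.95 = 0.1951 m³/s
w_3 = (9.8 − 2.9)/2 = 3.45 m; q_3 = 0.33 × 0.27 × 3.45 = 0.3074 m³/s
w_4 = (13.9 − 7.9)/2 = 3 m; q_4 = 0.43 × 0.37 × 3 = 0.4773 m³/s
w_5 = (15.6 − 9.8)/2 = 2.9 m; q_5 = 0.25 × 0.16 × 2.9 = 0.1160 m³/s
Stations 1, 6 contribute zero (depth or velocity is 0).
Q = Σ qᵢ = 1.096 m³/s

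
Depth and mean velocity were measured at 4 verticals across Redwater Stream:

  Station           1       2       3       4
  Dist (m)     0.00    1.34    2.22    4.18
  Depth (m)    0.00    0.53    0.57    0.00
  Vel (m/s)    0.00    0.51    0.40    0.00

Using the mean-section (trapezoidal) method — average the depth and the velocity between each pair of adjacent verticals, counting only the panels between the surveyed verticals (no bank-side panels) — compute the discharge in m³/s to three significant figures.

0.422 m³/s

Panel 1-2: Δb = 1.34 m, d̄ = (0.00+0.53)/2 = 0.265, v̄ = (0.00+0.51)/2 = 0.255 → q = 1.34×0.265×0.255 = 0.09055 m³/s
Panel 2-3: Δb = 0.88 m, d̄ = (0.53+0.57)/2 = 0.55, v̄ = (0.51+0.40)/2 = 0.455 → q = 0.88×0.55×0.455 = 0.2202 m³/s
Panel 3-4: Δb = 1.96 m, d̄ = (0.57+0.00)/2 = 0.285, v̄ = (0.40+0.00)/2 = 0.2 → q = 1.96×0.285×0.2 = 0.1117 m³/s
Q = Σ q = 0.4225 m³/s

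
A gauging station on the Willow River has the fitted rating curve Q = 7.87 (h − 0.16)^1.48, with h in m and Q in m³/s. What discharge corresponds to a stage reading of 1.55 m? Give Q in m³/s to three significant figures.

12.8 m³/s

Q = 7.87 × (1.55 − 0.16)^1.48 = 7.87 × 1.39^1.48 = 12.81 m³/s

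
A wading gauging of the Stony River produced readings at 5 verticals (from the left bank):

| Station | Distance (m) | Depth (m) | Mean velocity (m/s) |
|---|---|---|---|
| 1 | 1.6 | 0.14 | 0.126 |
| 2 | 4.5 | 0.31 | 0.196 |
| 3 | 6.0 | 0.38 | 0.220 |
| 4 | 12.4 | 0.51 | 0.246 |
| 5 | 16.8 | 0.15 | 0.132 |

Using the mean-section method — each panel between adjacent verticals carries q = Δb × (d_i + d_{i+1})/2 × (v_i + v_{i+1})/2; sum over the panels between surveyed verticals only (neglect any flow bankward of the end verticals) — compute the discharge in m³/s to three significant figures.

1.15 m³/s

Panel 1-2: Δb = 2.9 m, d̄ = (0.14+0.31)/2 = 0.225, v̄ = (0.126+0.196)/2 = 0.161 → q = 2.9×0.225×0.161 = 0.1051 m³/s
Panel 2-3: Δb = 1.5 m, d̄ = (0.31+0.38)/2 = 0.345, v̄ = (0.196+0.220)/2 = 0.208 → q = 1.5×0.345×0.208 = 0.1076 m³/s
Panel 3-4: Δb = 6.4 m, d̄ = (0.38+0.51)/2 = 0.445, v̄ = (0.220+0.246)/2 = 0.233 → q = 6.4×0.445×0.233 = 0.6636 m³/s
Panel 4-5: Δb = 4.4 m, d̄ = (0.51+0.15)/2 = 0.33, v̄ = (0.246+0.132)/2 = 0.189 → q = 4.4×0.33×0.189 = 0.2744 m³/s
Q = Σ q = 1.151 m³/s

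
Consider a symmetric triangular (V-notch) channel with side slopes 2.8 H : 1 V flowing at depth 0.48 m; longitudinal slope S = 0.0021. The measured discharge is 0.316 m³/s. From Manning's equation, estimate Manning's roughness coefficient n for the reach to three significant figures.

A = z·y² = 2.8×0.48² = 0.6451 m²
P = 2y√(1+z²) = 2×0.48×√(1+2.8²) = 2.854 m
R = A/P = 0.6451/2.854 = 0.2260 m
n = (1/Q)·A·R^(2/3)·S^(1/2) = (1/0.316) × 0.6451 × 0.3710 × 0.04583 = 0.03471

0.0347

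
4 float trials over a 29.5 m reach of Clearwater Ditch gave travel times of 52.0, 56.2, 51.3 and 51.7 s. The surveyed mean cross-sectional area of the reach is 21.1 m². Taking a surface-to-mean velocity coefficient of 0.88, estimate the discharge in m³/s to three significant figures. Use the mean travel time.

t̄ = (52.0 + 56.2 + 51.3 + 51.7) / 4 = 52.8 s
v_surface = L / t̄ = 29.5 / 52.8 = 0.5587 m/s
v_mean = 0.88 × 0.5587 = 0.4917 m/s
Q = A × v_mean = 21.1 × 0.4917 = 10.37 m³/s

10.4 m³/s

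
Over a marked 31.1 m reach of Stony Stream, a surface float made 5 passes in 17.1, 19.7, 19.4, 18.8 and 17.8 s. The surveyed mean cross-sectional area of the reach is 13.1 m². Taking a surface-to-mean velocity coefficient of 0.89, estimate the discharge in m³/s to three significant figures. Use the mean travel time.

t̄ = (17.1 + 19.7 + 19.4 + 18.8 + 17.8) / 5 = 18.56 s
v_surface = L / t̄ = 31.1 / 18.56 = 1.676 m/s
v_mean = 0.89 × 1.676 = 1.491 m/s
Q = A × v_mean = 13.1 × 1.491 = 19.54 m³/s

19.5 m³/s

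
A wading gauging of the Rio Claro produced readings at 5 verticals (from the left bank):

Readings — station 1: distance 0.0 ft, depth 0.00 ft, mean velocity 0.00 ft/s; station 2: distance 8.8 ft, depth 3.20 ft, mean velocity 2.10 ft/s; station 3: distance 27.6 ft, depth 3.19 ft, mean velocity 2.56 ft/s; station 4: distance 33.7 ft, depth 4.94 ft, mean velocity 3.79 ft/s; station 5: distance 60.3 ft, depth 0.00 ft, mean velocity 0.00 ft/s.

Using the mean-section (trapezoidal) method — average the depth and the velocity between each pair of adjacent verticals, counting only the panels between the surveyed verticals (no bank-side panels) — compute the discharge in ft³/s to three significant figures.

Panel 1-2: Δb = 8.8 ft, d̄ = (0.00+3.20)/2 = 1.6, v̄ = (0.00+2.10)/2 = 1.05 → q = 8.8×1.6×1.05 = 14.78 ft³/s
Panel 2-3: Δb = 18.8 ft, d̄ = (3.20+3.19)/2 = 3.195, v̄ = (2.10+2.56)/2 = 2.33 → q = 18.8×3.195×2.33 = 140.0 ft³/s
Panel 3-4: Δb = 6.1 ft, d̄ = (3.19+4.94)/2 = 4.065, v̄ = (2.56+3.79)/2 = 3.175 → q = 6.1×4.065×3.175 = 78.73 ft³/s
Panel 4-5: Δb = 26.6 ft, d̄ = (4.94+0.00)/2 = 2.47, v̄ = (3.79+0.00)/2 = 1.895 → q = 26.6×2.47×1.895 = 124.5 ft³/s
Q = Σ q = 358.0 ft³/s

358 ft³/s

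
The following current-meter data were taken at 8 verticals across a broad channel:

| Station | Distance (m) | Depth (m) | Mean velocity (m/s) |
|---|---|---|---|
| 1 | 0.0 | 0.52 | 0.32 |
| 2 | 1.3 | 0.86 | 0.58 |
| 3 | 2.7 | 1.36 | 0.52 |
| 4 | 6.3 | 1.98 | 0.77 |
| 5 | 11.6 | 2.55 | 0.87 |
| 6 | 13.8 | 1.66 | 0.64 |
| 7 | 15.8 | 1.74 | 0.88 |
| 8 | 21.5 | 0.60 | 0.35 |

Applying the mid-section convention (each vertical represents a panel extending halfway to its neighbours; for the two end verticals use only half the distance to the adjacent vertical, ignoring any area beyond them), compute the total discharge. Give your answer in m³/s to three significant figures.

w_1 = (1.3 − 0.0)/2 = 0.65 m; q_1 = 0.32 × 0.52 × 0.65 = 0.1082 m³/s
w_2 = (2.7 − 0.0)/2 = 1.35 m; q_2 = 0.58 × 0.86 × 1.35 = 0.6734 m³/s
w_3 = (6.3 − 1.3)/2 = 2.5 m; q_3 = 0.52 × 1.36 × 2.5 = 1.768 m³/s
w_4 = (11.6 − 2.7)/2 = 4.45 m; q_4 = 0.77 × 1.98 × 4.45 = 6.784 m³/s
w_5 = (13.8 − 6.3)/2 = 3.75 m; q_5 = 0.87 × 2.55 × 3.75 = 8.319 m³/s
w_6 = (15.8 − 11.6)/2 = 2.1 m; q_6 = 0.64 × 1.66 × 2.1 = 2.231 m³/s
w_7 = (21.5 − 13.8)/2 = 3.85 m; q_7 = 0.88 × 1.74 × 3.85 = 5.895 m³/s
w_8 = (21.5 − 15.8)/2 = 2.85 m; q_8 = 0.35 × 0.60 × 2.85 = 0.5985 m³/s
Q = Σ qᵢ = 26.38 m³/s

26.4 m³/s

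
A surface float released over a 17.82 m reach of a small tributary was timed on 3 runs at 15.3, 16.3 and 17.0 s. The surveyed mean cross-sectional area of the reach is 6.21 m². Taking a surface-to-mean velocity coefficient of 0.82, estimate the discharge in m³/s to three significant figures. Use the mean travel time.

t̄ = (15.3 + 16.3 + 17.0) / 3 = 16.2 s
v_surface = L / t̄ = 17.82 / 16.2 = 1.100 m/s
v_mean = 0.82 × 1.100 = 0.9020 m/s
Q = A × v_mean = 6.21 × 0.9020 = 5.601 m³/s

5.60 m³/s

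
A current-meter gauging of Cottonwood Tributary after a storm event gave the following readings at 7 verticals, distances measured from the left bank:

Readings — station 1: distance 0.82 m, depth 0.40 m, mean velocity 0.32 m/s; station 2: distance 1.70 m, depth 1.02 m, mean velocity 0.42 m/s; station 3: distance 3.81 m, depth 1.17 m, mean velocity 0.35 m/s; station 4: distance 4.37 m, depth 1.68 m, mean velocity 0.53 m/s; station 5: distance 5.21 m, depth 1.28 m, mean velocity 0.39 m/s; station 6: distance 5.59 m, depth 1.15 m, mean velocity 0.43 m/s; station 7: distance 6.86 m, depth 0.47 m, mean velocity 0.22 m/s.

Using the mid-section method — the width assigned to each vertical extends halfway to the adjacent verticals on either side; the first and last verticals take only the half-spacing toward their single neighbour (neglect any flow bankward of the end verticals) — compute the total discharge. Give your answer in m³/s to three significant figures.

2.64 m³/s

w_1 = (1.70 − 0.82)/2 = 0.44 m; q_1 = 0.32 × 0.40 × 0.44 = 0.05632 m³/s
w_2 = (3.81 − 0.82)/2 = 1.495 m; q_2 = 0.42 × 1.02 × 1.495 = 0.6405 m³/s
w_3 = (4.37 − 1.70)/2 = 1.335 m; q_3 = 0.35 × 1.17 × 1.335 = 0.5467 m³/s
w_4 = (5.21 − 3.81)/2 = 0.7 m; q_4 = 0.53 × 1.68 × 0.7 = 0.6233 m³/s
w_5 = (5.59 − 4.37)/2 = 0.61 m; q_5 = 0.39 × 1.28 × 0.61 = 0.3045 m³/s
w_6 = (6.86 − 5.21)/2 = 0.825 m; q_6 = 0.43 × 1.15 × 0.825 = 0.4080 m³/s
w_7 = (6.86 − 5.59)/2 = 0.635 m; q_7 = 0.22 × 0.47 × 0.635 = 0.06566 m³/s
Q = Σ qᵢ = 2.645 m³/s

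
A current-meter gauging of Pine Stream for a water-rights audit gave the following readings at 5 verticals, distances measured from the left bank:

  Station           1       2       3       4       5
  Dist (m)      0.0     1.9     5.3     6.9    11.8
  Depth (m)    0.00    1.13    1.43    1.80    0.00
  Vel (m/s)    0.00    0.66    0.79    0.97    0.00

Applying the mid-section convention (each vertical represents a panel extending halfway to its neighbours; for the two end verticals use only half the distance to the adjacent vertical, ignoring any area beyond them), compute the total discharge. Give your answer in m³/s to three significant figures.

w_2 = (5.3 − 0.0)/2 = 2.65 m; q_2 = 0.66 × 1.13 × 2.65 = 1.976 m³/s
w_3 = (6.9 − 1.9)/2 = 2.5 m; q_3 = 0.79 × 1.43 × 2.5 = 2.824 m³/s
w_4 = (11.8 − 5.3)/2 = 3.25 m; q_4 = 0.97 × 1.80 × 3.25 = 5.675 m³/s
Stations 1, 5 contribute zero (depth or velocity is 0).
Q = Σ qᵢ = 10.48 m³/s

10.5 m³/s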